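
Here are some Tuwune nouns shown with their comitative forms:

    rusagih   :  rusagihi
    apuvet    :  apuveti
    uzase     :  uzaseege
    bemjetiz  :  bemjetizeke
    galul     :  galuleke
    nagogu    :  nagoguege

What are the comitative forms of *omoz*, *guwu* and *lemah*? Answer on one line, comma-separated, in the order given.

The pattern is voicing of the final sound: -i when the stem ends in a voiceless consonant (*rusagih*, *apuvet*); -eke when the stem ends in a voiced consonant (*bemjetiz*, *galul*); -ege when the stem ends in a vowel (*uzase*, *nagogu*).
*omoz* — final sound /z/ (a voiced consonant) → -eke → *omozeke*.
*guwu* — final sound /u/ (a vowel) → -ege → *guwuege*.
The final sound of *lemah* is /h/, which is a voiceless consonant, so the suffix is -i, giving *lemahi*.

omozeke, guwuege, lemahi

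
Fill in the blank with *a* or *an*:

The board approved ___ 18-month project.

an

The indefinite article is chosen by the initial *sound* of the following word, not its spelling.
The number *18* is spoken "eighteen", beginning with /ˌeɪˈtiːn/ — a vowel sound.
So the article is *an*: The board approved an 18-month project.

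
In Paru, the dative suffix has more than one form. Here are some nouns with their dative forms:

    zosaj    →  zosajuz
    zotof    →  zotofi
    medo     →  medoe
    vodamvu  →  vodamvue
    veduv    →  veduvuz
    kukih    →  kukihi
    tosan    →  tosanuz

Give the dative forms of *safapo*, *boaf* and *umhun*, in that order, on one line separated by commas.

The pattern is voicing of the final sound: -i when the stem ends in a voiceless consonant (*zotof*, *kukih*); -uz when the stem ends in a voiced consonant (*zosaj*, *veduv*, *tosan*); -e when the stem ends in a vowel (*medo*, *vodamvu*).
Since the final sound of *safapo* is /o/ (a vowel), it takes -e, giving *safapoe*.
The final sound of *boaf* is /f/, which is a voiceless consonant, so the suffix is -i, giving *boafi*.
*umhun* — final sound /n/ (a voiced consonant) → -uz → *umhunuz*.

safapoe, boafi, umhunuz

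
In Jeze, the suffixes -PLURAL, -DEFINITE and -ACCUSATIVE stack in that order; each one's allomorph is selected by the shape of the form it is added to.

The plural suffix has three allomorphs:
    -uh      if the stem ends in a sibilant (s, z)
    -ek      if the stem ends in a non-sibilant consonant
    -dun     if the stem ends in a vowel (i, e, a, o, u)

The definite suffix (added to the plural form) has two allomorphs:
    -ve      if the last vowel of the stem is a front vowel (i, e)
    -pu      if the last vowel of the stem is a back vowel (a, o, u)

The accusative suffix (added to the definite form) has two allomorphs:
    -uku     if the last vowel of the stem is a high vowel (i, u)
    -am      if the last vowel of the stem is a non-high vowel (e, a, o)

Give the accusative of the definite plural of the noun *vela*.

*vela* — final sound /a/ (a vowel) → -dun → *veladun*.
The plural form *veladun* — last vowel /u/ (a back vowel) → -pu → *veladunpu*.
The definite form *veladunpu* — last vowel /u/ (a high vowel) → -uku → *veladunpuuku*.

veladunpuuku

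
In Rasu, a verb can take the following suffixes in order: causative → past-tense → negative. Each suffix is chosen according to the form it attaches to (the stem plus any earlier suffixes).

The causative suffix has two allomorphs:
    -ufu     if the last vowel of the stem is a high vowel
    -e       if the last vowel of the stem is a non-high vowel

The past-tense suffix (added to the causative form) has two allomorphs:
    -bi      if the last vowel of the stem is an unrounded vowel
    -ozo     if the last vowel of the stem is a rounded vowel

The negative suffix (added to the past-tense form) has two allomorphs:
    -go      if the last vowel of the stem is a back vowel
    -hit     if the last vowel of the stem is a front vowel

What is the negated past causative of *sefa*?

sefaebihit

The last vowel of *sefa* is /a/, which is a non-high vowel, so the causative suffix is -e, giving *sefae*.
The causative form *sefae* — last vowel /e/ (an unrounded vowel) → -bi → *sefaebi*.
The past-tense form *sefaebi* — last vowel /i/ (a front vowel) → -hit → *sefaebihit*.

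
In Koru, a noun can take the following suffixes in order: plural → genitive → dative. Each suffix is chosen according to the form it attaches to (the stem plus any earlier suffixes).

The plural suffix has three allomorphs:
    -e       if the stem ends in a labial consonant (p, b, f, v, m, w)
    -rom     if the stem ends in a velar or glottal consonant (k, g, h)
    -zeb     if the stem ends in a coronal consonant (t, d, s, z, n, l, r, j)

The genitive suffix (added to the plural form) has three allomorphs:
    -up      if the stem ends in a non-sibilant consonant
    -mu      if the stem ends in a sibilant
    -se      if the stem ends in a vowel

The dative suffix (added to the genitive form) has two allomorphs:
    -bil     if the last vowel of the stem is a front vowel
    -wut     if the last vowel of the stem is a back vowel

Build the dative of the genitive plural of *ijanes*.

ijaneszebupwut

*ijanes* — final consonant /s/ (coronal) → -zeb → *ijaneszeb*.
The plural form *ijaneszeb*: final sound = /b/, a non-sibilant consonant → -up → *ijaneszebup*.
The last vowel of the genitive form *ijaneszebup* is /u/, which is a back vowel, so the dative suffix is -wut, giving *ijaneszebupwut*.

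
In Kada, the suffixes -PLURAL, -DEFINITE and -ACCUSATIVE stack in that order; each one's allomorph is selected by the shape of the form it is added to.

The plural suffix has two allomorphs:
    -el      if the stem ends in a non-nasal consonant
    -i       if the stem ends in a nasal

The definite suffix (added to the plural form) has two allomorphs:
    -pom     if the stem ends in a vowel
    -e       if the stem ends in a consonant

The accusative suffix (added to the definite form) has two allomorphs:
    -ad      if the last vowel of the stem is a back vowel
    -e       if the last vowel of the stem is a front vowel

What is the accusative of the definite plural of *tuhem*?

tuhemipomad

Since the final consonant of *tuhem* is /m/ (a nasal), it takes -i, giving *tuhemi*.
The plural form *tuhemi* — final sound /i/ (a vowel) → -pom → *tuhemipom*.
The definite form *tuhemipom*: last vowel = /o/, a back vowel → -ad → *tuhemipomad*.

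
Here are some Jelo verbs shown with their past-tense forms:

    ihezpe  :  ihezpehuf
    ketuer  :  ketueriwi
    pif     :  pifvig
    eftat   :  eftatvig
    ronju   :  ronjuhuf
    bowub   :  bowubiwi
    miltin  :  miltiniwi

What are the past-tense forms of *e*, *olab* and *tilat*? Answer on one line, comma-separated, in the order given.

ehuf, olabiwi, tilatvig

The alternation tracks the final sound of the stem — -vig when the stem ends in a voiceless consonant (*pif*, *eftat*); -iwi when the stem ends in a voiced consonant (*ketuer*, *bowub*, *miltin*); -huf when the stem ends in a vowel (*ihezpe*, *ronju*).
Since the final sound of *e* is /e/ (a vowel), it takes -huf, giving *ehuf*.
The final sound of *olab* is /b/, which is a voiced consonant, so the suffix is -iwi, giving *olabiwi*.
The final sound of *tilat* is /t/, which is a voiceless consonant, so the suffix is -vig, giving *tilatvig*.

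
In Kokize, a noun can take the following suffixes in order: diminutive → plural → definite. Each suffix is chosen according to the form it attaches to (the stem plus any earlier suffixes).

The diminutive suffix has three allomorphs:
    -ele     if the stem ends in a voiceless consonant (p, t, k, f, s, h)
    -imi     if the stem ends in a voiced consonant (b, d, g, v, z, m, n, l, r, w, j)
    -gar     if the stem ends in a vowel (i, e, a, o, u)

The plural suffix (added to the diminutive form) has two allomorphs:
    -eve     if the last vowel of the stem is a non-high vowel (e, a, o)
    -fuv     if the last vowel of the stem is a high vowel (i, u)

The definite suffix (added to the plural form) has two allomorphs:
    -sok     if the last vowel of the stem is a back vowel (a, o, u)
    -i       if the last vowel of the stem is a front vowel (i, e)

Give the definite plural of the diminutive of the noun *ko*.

kogarevei

Since the final sound of *ko* is /o/ (a vowel), it takes -gar, giving *kogar*.
The diminutive form *kogar*: last vowel = /a/, a non-high vowel → -eve → *kogareve*.
The plural form *kogareve*: last vowel = /e/, a front vowel → -i → *kogarevei*.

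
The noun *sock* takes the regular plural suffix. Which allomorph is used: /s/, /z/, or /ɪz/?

The stem *sock* ends in a voiceless non-sibilant consonant.
The plural suffix surfaces as /ɪz/ after sibilants, /s/ after other voiceless consonants, and /z/ after other voiced sounds.
So the plural -s on *sock* is pronounced /s/.

/s/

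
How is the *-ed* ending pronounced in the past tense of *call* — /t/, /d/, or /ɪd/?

The stem *call* ends in a voiced sound other than /d/.
The -ed suffix is realized as /ɪd/ after /t, d/; as /t/ after other voiceless consonants; and as /d/ after other voiced sounds.
So -ed on *call* is pronounced /d/.

/d/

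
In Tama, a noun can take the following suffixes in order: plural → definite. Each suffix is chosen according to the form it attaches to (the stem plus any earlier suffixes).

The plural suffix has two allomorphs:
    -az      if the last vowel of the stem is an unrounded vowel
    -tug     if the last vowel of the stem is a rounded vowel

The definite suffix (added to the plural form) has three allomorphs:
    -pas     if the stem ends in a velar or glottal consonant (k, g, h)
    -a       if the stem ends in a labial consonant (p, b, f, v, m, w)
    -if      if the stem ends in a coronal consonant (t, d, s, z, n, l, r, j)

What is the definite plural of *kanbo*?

kanbotugpas

*kanbo* — last vowel /o/ (a rounded vowel) → -tug → *kanbotug*.
The final consonant of the plural form *kanbotug* is /g/, which is velar/glottal, so the definite suffix is -pas, giving *kanbotugpas*.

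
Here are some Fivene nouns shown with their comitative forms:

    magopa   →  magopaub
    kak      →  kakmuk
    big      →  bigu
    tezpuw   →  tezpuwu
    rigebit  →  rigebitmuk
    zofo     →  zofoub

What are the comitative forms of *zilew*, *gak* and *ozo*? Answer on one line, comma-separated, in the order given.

The pattern is voicing of the final sound: -muk when the stem ends in a voiceless consonant (*kak*, *rigebit*); -u when the stem ends in a voiced consonant (*big*, *tezpuw*); -ub when the stem ends in a vowel (*magopa*, *zofo*).
*zilew*: final sound = /w/, a voiced consonant → -u → *zilewu*.
*gak* — final sound /k/ (a voiceless consonant) → -muk → *gakmuk*.
*ozo*: final sound = /o/, a vowel → -ub → *ozoub*.

zilewu, gakmuk, ozoub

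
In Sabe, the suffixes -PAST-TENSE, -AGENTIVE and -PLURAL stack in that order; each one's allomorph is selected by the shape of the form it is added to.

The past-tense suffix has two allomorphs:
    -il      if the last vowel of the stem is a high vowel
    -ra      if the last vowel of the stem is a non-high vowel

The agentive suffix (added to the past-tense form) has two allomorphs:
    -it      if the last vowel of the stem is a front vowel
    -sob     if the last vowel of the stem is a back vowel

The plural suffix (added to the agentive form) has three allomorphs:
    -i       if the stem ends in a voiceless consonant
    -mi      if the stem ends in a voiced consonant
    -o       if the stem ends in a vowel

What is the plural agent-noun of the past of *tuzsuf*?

*tuzsuf* — last vowel /u/ (a high vowel) → -il → *tuzsufil*.
Since the last vowel of the past-tense form *tuzsufil* is /i/ (a front vowel), it takes -it, giving *tuzsufilit*.
The agentive form *tuzsufilit*: final sound = /t/, a voiceless consonant → -i → *tuzsufiliti*.

tuzsufiliti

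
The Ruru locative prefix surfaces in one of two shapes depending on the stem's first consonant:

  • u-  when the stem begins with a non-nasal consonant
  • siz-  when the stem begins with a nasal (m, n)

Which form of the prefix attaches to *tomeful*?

Since the first consonant of *tomeful* is /t/ (non-nasal), it takes u-.

u-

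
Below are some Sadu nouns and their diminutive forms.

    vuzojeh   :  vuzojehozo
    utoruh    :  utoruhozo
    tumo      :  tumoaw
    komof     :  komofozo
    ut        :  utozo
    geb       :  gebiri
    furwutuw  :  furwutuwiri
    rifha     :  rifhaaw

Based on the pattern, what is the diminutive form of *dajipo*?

The alternation tracks the final sound of the stem — -ozo when the stem ends in a voiceless consonant (*vuzojeh*, *utoruh*, *komof*, *ut*); -iri when the stem ends in a voiced consonant (*geb*, *furwutuw*); -aw when the stem ends in a vowel (*tumo*, *rifha*).
*dajipo*: final sound = /o/, a vowel → -aw → *dajipoaw*.

dajipoaw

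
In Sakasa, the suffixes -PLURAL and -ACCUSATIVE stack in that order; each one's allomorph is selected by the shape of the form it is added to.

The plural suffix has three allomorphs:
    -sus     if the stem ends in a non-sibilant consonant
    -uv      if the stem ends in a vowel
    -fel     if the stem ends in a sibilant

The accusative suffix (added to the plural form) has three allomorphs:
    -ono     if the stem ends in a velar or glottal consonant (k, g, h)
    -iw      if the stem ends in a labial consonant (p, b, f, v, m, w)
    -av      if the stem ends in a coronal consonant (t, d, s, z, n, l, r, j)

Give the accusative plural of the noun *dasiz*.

*dasiz*: final sound = /z/, a sibilant → -fel → *dasizfel*.
The plural form *dasizfel* — final consonant /l/ (coronal) → -av → *dasizfelav*.

dasizfelav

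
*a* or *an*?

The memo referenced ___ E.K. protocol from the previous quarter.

The indefinite article is chosen by the initial *sound* of the following word, not its spelling.
The initialism *E.K.* is read letter by letter; the first letter, E, is pronounced /iː/, which begins with a vowel sound.
So the article is *an*: The memo referenced an E.K. protocol from the previous quarter.

an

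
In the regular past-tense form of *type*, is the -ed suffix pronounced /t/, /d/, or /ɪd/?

/t/

The stem *type* ends in a voiceless consonant other than /t/.
The -ed suffix is realized as /ɪd/ after /t, d/; as /t/ after other voiceless consonants; and as /d/ after other voiced sounds.
So -ed on *type* is pronounced /t/.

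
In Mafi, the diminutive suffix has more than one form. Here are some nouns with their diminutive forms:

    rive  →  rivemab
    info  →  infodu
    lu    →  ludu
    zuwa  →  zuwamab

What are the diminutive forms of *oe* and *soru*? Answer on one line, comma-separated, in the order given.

The suffix is conditioned by the last vowel: -du when the last vowel of the stem is a rounded vowel (*info*, *lu*); -mab when the last vowel of the stem is an unrounded vowel (*rive*, *zuwa*).
The last vowel of *oe* is /e/, which is an unrounded vowel, so the suffix is -mab, giving *oemab*.
*soru*: last vowel = /u/, a rounded vowel → -du → *sorudu*.

oemab, sorudu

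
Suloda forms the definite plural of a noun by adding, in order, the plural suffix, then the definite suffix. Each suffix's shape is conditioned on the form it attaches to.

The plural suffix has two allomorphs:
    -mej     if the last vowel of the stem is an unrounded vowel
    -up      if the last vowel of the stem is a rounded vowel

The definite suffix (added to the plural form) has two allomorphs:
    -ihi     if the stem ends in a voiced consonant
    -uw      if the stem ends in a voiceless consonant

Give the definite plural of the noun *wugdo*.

The last vowel of *wugdo* is /o/, which is a rounded vowel, so the plural suffix is -up, giving *wugdoup*.
The final consonant of the plural form *wugdoup* is /p/, which is voiceless, so the definite suffix is -uw, giving *wugdoupuw*.

wugdoupuw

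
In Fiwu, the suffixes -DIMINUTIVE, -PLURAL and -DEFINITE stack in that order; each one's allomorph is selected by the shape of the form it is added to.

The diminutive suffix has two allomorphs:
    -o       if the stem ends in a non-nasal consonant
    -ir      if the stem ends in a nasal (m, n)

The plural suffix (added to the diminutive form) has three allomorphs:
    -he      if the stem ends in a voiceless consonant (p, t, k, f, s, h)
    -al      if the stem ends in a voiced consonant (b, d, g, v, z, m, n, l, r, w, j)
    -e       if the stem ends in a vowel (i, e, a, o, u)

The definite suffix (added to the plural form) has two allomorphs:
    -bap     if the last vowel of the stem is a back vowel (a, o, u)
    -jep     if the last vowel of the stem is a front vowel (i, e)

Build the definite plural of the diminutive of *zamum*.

Since the final consonant of *zamum* is /m/ (a nasal), it takes -ir, giving *zamumir*.
The diminutive form *zamumir* — final sound /r/ (a voiced consonant) → -al → *zamumiral*.
The plural form *zamumiral* — last vowel /a/ (a back vowel) → -bap → *zamumiralbap*.

zamumiralbap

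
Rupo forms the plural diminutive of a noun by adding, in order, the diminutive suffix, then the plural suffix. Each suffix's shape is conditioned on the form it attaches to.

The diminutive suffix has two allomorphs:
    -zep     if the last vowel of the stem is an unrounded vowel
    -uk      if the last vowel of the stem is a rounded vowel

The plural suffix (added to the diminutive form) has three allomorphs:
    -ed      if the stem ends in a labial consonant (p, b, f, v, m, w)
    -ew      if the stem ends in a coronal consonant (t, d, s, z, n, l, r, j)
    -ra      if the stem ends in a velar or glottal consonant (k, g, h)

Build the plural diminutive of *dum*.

*dum* — last vowel /u/ (a rounded vowel) → -uk → *dumuk*.
The diminutive form *dumuk* — final consonant /k/ (velar/glottal) → -ra → *dumukra*.

dumukra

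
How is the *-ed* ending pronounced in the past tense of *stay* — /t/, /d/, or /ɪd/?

The stem *stay* ends in a voiced sound other than /d/.
The -ed suffix is realized as /ɪd/ after /t, d/; as /t/ after other voiceless consonants; and as /d/ after other voiced sounds.
So -ed on *stay* is pronounced /d/.

/d/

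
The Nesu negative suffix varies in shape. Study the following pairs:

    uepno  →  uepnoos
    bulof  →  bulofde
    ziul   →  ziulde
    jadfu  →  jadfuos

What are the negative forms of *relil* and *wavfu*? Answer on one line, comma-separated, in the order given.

Looking at the final sound of each stem: -de when the stem ends in a consonant (*bulof*, *ziul*); -os when the stem ends in a vowel (*uepno*, *jadfu*).
*relil*: final sound = /l/, a consonant → -de → *relilde*.
*wavfu*: final sound = /u/, a vowel → -os → *wavfuos*.

relilde, wavfuos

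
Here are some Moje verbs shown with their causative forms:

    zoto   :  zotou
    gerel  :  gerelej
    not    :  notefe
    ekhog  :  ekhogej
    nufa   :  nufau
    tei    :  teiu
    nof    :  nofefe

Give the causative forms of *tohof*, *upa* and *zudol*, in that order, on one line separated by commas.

tohofefe, upau, zudolej

The alternation tracks the final sound of the stem — -efe when the stem ends in a voiceless consonant (*not*, *nof*); -ej when the stem ends in a voiced consonant (*gerel*, *ekhog*); -u when the stem ends in a vowel (*zoto*, *nufa*, *tei*).
The final sound of *tohof* is /f/, which is a voiceless consonant, so the suffix is -efe, giving *tohofefe*.
The final sound of *upa* is /a/, which is a vowel, so the suffix is -u, giving *upau*.
*zudol*: final sound = /l/, a voiced consonant → -ej → *zudolej*.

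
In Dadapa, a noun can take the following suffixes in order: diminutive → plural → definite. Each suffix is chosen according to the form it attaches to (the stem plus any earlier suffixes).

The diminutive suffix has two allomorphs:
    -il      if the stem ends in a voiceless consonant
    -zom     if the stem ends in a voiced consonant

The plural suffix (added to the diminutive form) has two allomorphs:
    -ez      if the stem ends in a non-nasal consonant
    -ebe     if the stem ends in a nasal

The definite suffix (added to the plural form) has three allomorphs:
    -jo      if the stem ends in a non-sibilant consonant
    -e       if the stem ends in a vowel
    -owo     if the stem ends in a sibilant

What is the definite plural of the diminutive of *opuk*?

*opuk* — final consonant /k/ (voiceless) → -il → *opukil*.
The diminutive form *opukil*: final consonant = /l/, non-nasal → -ez → *opukilez*.
The final sound of the plural form *opukilez* is /z/, which is a sibilant, so the definite suffix is -owo, giving *opukilezowo*.

opukilezowo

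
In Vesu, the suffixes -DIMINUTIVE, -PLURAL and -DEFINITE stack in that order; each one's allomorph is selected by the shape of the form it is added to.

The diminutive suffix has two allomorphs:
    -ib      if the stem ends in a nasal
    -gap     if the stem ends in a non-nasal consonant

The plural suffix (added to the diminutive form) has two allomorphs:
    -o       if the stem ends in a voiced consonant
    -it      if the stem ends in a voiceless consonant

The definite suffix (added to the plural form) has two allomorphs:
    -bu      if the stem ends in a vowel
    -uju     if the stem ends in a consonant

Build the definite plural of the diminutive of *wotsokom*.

wotsokomibobu

The final consonant of *wotsokom* is /m/, which is a nasal, so the diminutive suffix is -ib, giving *wotsokomib*.
Since the final consonant of the diminutive form *wotsokomib* is /b/ (voiced), it takes -o, giving *wotsokomibo*.
The plural form *wotsokomibo*: final sound = /o/, a vowel → -bu → *wotsokomibobu*.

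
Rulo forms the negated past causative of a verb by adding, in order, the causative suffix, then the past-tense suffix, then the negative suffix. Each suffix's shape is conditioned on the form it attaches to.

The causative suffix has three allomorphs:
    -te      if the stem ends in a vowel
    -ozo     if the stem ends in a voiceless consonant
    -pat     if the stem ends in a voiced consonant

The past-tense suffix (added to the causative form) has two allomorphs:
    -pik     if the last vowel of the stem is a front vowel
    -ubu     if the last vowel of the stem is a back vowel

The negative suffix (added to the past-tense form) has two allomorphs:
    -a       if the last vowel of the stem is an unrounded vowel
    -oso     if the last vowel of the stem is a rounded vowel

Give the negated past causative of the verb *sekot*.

sekotozoubuoso

*sekot*: final sound = /t/, a voiceless consonant → -ozo → *sekotozo*.
The causative form *sekotozo* — last vowel /o/ (a back vowel) → -ubu → *sekotozoubu*.
Since the last vowel of the past-tense form *sekotozoubu* is /u/ (a rounded vowel), it takes -oso, giving *sekotozoubuoso*.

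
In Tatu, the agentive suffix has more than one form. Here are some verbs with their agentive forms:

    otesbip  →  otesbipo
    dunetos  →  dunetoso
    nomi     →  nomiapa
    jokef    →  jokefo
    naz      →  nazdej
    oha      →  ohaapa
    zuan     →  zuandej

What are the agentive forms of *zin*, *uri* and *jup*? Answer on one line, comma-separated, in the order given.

The suffix is conditioned by the final sound: -o when the stem ends in a voiceless consonant (*otesbip*, *dunetos*, *jokef*); -dej when the stem ends in a voiced consonant (*naz*, *zuan*); -apa when the stem ends in a vowel (*nomi*, *oha*).
*zin* — final sound /n/ (a voiced consonant) → -dej → *zindej*.
*uri*: final sound = /i/, a vowel → -apa → *uriapa*.
*jup*: final sound = /p/, a voiceless consonant → -o → *jupo*.

zindej, uriapa, jupo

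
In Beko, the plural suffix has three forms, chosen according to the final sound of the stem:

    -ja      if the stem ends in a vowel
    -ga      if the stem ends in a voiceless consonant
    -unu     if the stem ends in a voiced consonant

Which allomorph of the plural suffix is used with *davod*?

-unu

*davod*: final sound = /d/, a voiced consonant → -unu.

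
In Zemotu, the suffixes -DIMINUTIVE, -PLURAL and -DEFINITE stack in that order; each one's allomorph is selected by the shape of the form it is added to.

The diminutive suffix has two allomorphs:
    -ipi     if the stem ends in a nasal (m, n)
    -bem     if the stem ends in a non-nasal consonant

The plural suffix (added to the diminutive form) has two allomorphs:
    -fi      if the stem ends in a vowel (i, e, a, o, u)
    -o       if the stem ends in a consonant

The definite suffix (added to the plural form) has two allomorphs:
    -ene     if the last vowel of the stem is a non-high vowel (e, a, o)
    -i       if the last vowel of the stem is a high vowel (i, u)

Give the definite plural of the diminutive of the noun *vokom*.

The final consonant of *vokom* is /m/, which is a nasal, so the diminutive suffix is -ipi, giving *vokomipi*.
The diminutive form *vokomipi*: final sound = /i/, a vowel → -fi → *vokomipifi*.
The plural form *vokomipifi*: last vowel = /i/, a high vowel → -i → *vokomipifii*.

vokomipifii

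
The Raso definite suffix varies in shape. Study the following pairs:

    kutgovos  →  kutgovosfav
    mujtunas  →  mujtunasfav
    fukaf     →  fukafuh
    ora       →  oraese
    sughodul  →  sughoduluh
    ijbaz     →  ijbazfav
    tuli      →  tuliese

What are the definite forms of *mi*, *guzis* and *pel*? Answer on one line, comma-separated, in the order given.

Looking at the final sound of each stem: -fav when the stem ends in a sibilant (*kutgovos*, *mujtunas*, *ijbaz*); -uh when the stem ends in a non-sibilant consonant (*fukaf*, *sughodul*); -ese when the stem ends in a vowel (*ora*, *tuli*).
*mi*: final sound = /i/, a vowel → -ese → *miese*.
Since the final sound of *guzis* is /s/ (a sibilant), it takes -fav, giving *guzisfav*.
*pel*: final sound = /l/, a non-sibilant consonant → -uh → *peluh*.

miese, guzisfav, peluh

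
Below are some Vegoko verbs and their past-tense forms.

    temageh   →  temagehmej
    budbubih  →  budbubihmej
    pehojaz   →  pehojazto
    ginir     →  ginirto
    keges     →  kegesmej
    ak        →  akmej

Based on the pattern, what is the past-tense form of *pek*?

pekmej

Looking at the final consonant of each stem: -mej when the stem ends in a voiceless consonant (*temageh*, *budbubih*, *keges*, *ak*); -to when the stem ends in a voiced consonant (*pehojaz*, *ginir*).
The final consonant of *pek* is /k/, which is voiceless, so the suffix is -mej, giving *pekmej*.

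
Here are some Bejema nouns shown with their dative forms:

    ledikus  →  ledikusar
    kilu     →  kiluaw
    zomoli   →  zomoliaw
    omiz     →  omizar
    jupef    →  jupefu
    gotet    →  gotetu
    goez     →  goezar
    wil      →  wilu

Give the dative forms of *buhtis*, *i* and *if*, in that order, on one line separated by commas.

Looking at the final sound of each stem: -ar when the stem ends in a sibilant (*ledikus*, *omiz*, *goez*); -u when the stem ends in a non-sibilant consonant (*jupef*, *gotet*, *wil*); -aw when the stem ends in a vowel (*kilu*, *zomoli*).
*buhtis* — final sound /s/ (a sibilant) → -ar → *buhtisar*.
The final sound of *i* is /i/, which is a vowel, so the suffix is -aw, giving *iaw*.
*if* — final sound /f/ (a non-sibilant consonant) → -u → *ifu*.

buhtisar, iaw, ifu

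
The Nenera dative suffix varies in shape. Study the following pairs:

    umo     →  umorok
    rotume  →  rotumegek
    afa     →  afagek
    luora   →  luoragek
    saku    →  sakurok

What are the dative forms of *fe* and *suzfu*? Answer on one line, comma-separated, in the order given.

fegek, suzfurok

The suffix is conditioned by the last vowel: -rok when the last vowel of the stem is a rounded vowel (*umo*, *saku*); -gek when the last vowel of the stem is an unrounded vowel (*rotume*, *afa*, *luora*).
The last vowel of *fe* is /e/, which is an unrounded vowel, so the suffix is -gek, giving *fegek*.
*suzfu* — last vowel /u/ (a rounded vowel) → -rok → *suzfurok*.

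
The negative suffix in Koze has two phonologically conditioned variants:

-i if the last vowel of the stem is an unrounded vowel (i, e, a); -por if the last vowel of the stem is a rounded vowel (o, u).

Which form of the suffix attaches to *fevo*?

-por

The last vowel of *fevo* is /o/, which is a rounded vowel, so the suffix is -por.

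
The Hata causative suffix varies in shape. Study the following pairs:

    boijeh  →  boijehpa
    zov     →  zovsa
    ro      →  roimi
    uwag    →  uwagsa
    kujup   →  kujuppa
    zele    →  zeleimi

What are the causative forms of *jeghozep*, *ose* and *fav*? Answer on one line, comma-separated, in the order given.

jeghozeppa, oseimi, favsa

The pattern is voicing of the final sound: -pa when the stem ends in a voiceless consonant (*boijeh*, *kujup*); -sa when the stem ends in a voiced consonant (*zov*, *uwag*); -imi when the stem ends in a vowel (*ro*, *zele*).
Since the final sound of *jeghozep* is /p/ (a voiceless consonant), it takes -pa, giving *jeghozeppa*.
The final sound of *ose* is /e/, which is a vowel, so the suffix is -imi, giving *oseimi*.
*fav*: final sound = /v/, a voiced consonant → -sa → *favsa*.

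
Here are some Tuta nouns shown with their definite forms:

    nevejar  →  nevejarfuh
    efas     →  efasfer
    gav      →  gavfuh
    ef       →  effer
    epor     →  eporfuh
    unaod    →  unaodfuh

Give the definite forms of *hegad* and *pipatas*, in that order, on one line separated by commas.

The suffix is conditioned by the final consonant: -fer when the stem ends in a voiceless consonant (*efas*, *ef*); -fuh when the stem ends in a voiced consonant (*nevejar*, *gav*, *epor*, *unaod*).
*hegad*: final consonant = /d/, voiced → -fuh → *hegadfuh*.
*pipatas* — final consonant /s/ (voiceless) → -fer → *pipatasfer*.

hegadfuh, pipatasfer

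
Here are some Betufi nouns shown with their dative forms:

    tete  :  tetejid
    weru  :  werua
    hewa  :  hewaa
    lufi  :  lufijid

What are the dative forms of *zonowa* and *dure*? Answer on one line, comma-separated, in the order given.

The suffix is conditioned by the last vowel: -jid when the last vowel of the stem is a front vowel (*tete*, *lufi*); -a when the last vowel of the stem is a back vowel (*weru*, *hewa*).
The last vowel of *zonowa* is /a/, which is a back vowel, so the suffix is -a, giving *zonowaa*.
The last vowel of *dure* is /e/, which is a front vowel, so the suffix is -jid, giving *durejid*.

zonowaa, durejid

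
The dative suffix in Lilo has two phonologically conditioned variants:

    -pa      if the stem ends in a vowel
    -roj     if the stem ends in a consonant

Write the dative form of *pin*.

Since the final sound of *pin* is /n/ (a consonant), it takes -roj, giving *pinroj*.

pinroj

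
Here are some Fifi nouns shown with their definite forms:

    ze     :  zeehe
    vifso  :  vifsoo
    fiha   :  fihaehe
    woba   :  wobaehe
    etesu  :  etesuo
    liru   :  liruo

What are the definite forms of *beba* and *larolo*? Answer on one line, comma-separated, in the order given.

The alternation tracks the last vowel of the stem — -o when the last vowel of the stem is a rounded vowel (*vifso*, *etesu*, *liru*); -ehe when the last vowel of the stem is an unrounded vowel (*ze*, *fiha*, *woba*).
Since the last vowel of *beba* is /a/ (an unrounded vowel), it takes -ehe, giving *bebaehe*.
Since the last vowel of *larolo* is /o/ (a rounded vowel), it takes -o, giving *laroloo*.

bebaehe, laroloo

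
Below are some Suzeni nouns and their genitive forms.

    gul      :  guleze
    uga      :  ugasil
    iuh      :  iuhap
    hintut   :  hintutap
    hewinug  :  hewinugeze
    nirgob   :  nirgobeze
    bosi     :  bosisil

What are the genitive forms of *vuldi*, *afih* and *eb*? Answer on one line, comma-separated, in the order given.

The alternation tracks the final sound of the stem — -ap when the stem ends in a voiceless consonant (*iuh*, *hintut*); -eze when the stem ends in a voiced consonant (*gul*, *hewinug*, *nirgob*); -sil when the stem ends in a vowel (*uga*, *bosi*).
The final sound of *vuldi* is /i/, which is a vowel, so the suffix is -sil, giving *vuldisil*.
Since the final sound of *afih* is /h/ (a voiceless consonant), it takes -ap, giving *afihap*.
The final sound of *eb* is /b/, which is a voiced consonant, so the suffix is -eze, giving *ebeze*.

vuldisil, afihap, ebeze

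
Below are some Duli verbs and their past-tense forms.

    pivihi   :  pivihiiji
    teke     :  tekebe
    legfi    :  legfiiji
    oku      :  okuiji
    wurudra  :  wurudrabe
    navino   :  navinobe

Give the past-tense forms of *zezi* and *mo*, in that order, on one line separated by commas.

The suffix is conditioned by the last vowel: -iji when the last vowel of the stem is a high vowel (*pivihi*, *legfi*, *oku*); -be when the last vowel of the stem is a non-high vowel (*teke*, *wurudra*, *navino*).
The last vowel of *zezi* is /i/, which is a high vowel, so the suffix is -iji, giving *zeziiji*.
Since the last vowel of *mo* is /o/ (a non-high vowel), it takes -be, giving *mobe*.

zeziiji, mobe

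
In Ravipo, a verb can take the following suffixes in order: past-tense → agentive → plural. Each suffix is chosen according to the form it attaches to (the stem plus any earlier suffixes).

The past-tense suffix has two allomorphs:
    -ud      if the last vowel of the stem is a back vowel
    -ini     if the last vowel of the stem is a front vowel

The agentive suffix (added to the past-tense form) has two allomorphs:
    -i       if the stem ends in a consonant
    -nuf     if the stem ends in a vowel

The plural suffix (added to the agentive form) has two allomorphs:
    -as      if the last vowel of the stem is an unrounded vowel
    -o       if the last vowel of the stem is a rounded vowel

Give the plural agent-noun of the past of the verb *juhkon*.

The last vowel of *juhkon* is /o/, which is a back vowel, so the past-tense suffix is -ud, giving *juhkonud*.
The final sound of the past-tense form *juhkonud* is /d/, which is a consonant, so the agentive suffix is -i, giving *juhkonudi*.
The last vowel of the agentive form *juhkonudi* is /i/, which is an unrounded vowel, so the plural suffix is -as, giving *juhkonudias*.

juhkonudias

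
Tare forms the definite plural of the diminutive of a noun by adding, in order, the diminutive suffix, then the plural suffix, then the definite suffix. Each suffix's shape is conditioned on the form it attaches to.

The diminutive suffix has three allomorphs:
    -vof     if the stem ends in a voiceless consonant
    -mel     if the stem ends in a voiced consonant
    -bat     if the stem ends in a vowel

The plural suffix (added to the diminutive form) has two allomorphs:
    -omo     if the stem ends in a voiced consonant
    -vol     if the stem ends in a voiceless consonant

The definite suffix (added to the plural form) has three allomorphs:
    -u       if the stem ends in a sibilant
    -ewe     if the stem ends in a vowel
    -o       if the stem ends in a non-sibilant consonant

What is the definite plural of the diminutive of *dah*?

dahvofvolo

Since the final sound of *dah* is /h/ (a voiceless consonant), it takes -vof, giving *dahvof*.
Since the final consonant of the diminutive form *dahvof* is /f/ (voiceless), it takes -vol, giving *dahvofvol*.
The final sound of the plural form *dahvofvol* is /l/, which is a non-sibilant consonant, so the definite suffix is -o, giving *dahvofvolo*.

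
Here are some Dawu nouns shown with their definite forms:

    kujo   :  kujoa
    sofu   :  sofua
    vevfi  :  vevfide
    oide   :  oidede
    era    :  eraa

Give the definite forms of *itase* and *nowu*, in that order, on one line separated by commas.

The suffix is conditioned by the last vowel: -de when the last vowel of the stem is a front vowel (*vevfi*, *oide*); -a when the last vowel of the stem is a back vowel (*kujo*, *sofu*, *era*).
*itase* — last vowel /e/ (a front vowel) → -de → *itasede*.
Since the last vowel of *nowu* is /u/ (a back vowel), it takes -a, giving *nowua*.

itasede, nowua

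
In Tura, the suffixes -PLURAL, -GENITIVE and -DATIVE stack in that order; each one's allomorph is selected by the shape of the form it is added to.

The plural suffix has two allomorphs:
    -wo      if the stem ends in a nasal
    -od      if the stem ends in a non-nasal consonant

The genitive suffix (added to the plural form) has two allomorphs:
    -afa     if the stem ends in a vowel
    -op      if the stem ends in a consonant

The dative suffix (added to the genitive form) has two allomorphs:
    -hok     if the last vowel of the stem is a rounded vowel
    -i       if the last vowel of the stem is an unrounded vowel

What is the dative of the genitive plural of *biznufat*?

biznufatodophok

*biznufat* — final consonant /t/ (non-nasal) → -od → *biznufatod*.
The final sound of the plural form *biznufatod* is /d/, which is a consonant, so the genitive suffix is -op, giving *biznufatodop*.
Since the last vowel of the genitive form *biznufatodop* is /o/ (a rounded vowel), it takes -hok, giving *biznufatodophok*.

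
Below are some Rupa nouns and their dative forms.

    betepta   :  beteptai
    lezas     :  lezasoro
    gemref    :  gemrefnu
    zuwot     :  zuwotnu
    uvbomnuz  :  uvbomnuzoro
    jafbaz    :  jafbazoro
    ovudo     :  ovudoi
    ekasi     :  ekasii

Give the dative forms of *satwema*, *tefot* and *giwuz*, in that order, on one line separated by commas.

satwemai, tefotnu, giwuzoro

The alternation tracks the final sound of the stem — -oro when the stem ends in a sibilant (*lezas*, *uvbomnuz*, *jafbaz*); -nu when the stem ends in a non-sibilant consonant (*gemref*, *zuwot*); -i when the stem ends in a vowel (*betepta*, *ovudo*, *ekasi*).
*satwema*: final sound = /a/, a vowel → -i → *satwemai*.
Since the final sound of *tefot* is /t/ (a non-sibilant consonant), it takes -nu, giving *tefotnu*.
*giwuz*: final sound = /z/, a sibilant → -oro → *giwuzoro*.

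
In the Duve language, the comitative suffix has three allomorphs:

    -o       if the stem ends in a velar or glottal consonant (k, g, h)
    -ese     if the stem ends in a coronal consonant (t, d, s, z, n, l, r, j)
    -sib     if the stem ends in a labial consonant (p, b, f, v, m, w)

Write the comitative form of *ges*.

*ges*: final consonant = /s/, coronal → -ese → *gesese*.

gesese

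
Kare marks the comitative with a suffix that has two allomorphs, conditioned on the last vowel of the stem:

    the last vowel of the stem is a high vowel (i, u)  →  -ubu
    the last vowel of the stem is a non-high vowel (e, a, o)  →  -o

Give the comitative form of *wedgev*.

wedgevo

The last vowel of *wedgev* is /e/, which is a non-high vowel, so the suffix is -o, giving *wedgevo*.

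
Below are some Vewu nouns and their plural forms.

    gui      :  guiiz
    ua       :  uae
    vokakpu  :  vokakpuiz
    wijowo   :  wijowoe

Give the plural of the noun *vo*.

The suffix is conditioned by the last vowel: -iz when the last vowel of the stem is a high vowel (*gui*, *vokakpu*); -e when the last vowel of the stem is a non-high vowel (*ua*, *wijowo*).
*vo* — last vowel /o/ (a non-high vowel) → -e → *voe*.

voe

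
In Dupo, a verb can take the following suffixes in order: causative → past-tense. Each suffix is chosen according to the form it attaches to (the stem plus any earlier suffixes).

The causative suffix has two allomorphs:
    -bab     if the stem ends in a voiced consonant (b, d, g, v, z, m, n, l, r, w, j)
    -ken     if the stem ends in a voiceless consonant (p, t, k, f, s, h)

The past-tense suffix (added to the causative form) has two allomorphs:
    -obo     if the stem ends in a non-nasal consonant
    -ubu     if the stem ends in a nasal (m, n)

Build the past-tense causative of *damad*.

Since the final consonant of *damad* is /d/ (voiced), it takes -bab, giving *damadbab*.
The causative form *damadbab* — final consonant /b/ (non-nasal) → -obo → *damadbabobo*.

damadbabobo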